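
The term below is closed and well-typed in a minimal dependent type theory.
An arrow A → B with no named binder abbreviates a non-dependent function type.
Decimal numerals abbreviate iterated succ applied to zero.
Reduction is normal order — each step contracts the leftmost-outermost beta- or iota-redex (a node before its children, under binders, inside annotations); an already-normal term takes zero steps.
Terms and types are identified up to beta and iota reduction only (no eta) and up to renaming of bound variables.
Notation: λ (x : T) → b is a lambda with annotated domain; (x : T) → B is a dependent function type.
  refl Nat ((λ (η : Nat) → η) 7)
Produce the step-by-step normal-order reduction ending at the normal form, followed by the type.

normal-order reduction:
  refl Nat ((λ (η : Nat) → η) 7)
  ~> refl Nat 7
type:
  Eq Nat 7 7


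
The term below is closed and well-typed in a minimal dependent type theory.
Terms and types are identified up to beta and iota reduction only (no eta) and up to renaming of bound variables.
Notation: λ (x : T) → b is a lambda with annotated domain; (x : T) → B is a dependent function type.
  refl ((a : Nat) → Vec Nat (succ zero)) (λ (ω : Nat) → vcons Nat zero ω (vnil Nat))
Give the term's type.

inferred type:
  Eq ((a : Nat) → Vec Nat (succ zero)) (λ (ω : Nat) → vcons Nat zero ω (vnil Nat)) (λ (o : Nat) → vcons Nat zero o (vnil Nat))


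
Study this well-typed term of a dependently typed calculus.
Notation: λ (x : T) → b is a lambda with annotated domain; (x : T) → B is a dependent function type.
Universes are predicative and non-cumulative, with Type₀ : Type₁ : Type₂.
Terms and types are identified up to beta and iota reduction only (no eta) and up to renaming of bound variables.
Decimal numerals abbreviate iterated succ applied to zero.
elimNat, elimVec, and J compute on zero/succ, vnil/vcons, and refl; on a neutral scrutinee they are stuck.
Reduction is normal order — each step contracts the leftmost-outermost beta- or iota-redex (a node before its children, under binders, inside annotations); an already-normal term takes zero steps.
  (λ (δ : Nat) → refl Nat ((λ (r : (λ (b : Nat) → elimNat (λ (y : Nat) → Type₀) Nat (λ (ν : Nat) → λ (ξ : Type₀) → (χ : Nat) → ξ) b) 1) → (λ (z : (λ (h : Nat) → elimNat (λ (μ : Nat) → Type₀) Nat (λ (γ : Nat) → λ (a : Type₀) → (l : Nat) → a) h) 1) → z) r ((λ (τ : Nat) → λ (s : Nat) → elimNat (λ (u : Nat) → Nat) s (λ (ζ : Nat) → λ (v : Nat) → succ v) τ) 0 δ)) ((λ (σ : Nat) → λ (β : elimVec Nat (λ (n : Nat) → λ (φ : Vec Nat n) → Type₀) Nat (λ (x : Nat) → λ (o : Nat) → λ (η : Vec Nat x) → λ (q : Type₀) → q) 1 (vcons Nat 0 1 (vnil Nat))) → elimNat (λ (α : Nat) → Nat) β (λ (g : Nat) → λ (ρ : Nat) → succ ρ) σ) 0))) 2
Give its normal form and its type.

reduced normal form:
  refl Nat 2
inferred type:
  Eq Nat 2 2
observation: the first redex contracted is a beta-redex; the normal form is reached in 9 normal-order steps.


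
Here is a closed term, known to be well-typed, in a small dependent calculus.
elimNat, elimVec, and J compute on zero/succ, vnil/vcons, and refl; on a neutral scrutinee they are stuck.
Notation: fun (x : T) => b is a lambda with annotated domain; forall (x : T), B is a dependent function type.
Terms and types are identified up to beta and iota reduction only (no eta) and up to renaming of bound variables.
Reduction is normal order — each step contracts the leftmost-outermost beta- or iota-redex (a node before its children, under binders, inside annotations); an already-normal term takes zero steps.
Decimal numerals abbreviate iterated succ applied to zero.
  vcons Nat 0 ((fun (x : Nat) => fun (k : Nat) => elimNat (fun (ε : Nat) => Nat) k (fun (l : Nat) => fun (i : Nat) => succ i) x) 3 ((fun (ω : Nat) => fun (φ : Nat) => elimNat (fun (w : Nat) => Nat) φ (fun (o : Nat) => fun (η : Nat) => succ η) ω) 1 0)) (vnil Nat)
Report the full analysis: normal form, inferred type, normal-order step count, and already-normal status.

resulting normal form:
  vcons Nat 0 4 (vnil Nat)
type:
  Vec Nat 1
reduction steps (normal order): 18
already normal: no
first contracted redex: a beta-redex


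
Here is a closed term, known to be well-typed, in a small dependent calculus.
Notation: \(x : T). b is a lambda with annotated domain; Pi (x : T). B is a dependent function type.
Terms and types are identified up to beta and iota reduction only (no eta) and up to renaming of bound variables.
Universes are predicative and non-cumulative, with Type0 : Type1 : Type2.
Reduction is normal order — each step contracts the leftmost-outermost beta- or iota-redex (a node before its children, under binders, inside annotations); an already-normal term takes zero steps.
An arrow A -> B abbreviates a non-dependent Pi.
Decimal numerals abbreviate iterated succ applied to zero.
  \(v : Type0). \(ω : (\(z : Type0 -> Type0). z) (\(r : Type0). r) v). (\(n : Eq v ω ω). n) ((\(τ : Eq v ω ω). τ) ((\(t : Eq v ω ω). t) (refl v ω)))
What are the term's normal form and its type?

resulting normal form:
  \(v : Type0). \(ω : v). refl v ω
inferred type:
  Pi (v : Type0). Pi (ω : v). Eq v ω ω


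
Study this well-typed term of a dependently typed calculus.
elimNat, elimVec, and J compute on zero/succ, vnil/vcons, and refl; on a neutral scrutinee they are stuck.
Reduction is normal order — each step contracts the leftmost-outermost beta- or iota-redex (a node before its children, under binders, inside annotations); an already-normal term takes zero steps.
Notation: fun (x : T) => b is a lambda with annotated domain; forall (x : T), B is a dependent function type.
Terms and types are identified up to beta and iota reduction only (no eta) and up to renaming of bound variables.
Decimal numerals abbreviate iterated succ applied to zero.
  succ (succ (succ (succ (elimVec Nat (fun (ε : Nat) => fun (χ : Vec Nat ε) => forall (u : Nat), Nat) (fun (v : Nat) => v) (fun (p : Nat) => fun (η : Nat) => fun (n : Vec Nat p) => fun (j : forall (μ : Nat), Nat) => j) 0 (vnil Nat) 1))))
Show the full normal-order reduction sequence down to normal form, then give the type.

normal-order reduction sequence:
  succ (succ (succ (succ (elimVec Nat (fun (ε : Nat) => fun (χ : Vec Nat ε) => forall (u : Nat), Nat) (fun (v : Nat) => v) (fun (p : Nat) => fun (η : Nat) => fun (n : Vec Nat p) => fun (j : forall (μ : Nat), Nat) => j) 0 (vnil Nat) 1))))
  ~> succ (succ (succ (succ ((fun (ε : Nat) => ε) 1))))
  ~> 5
inferred type:
  Nat


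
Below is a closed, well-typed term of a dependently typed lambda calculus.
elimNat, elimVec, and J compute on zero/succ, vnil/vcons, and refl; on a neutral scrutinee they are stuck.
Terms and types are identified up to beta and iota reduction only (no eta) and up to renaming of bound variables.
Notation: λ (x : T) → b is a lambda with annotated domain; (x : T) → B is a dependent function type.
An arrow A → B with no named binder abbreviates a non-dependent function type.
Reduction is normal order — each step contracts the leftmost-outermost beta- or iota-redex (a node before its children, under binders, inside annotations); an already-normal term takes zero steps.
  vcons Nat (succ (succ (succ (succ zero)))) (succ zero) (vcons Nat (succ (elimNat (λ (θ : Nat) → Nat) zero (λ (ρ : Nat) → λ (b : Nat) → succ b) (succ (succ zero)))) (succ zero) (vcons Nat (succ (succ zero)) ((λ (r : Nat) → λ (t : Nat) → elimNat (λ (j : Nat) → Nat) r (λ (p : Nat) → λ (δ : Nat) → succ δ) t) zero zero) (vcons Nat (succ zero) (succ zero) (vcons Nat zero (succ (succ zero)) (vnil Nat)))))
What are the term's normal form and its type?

normal form:
  vcons Nat (succ (succ (succ (succ zero)))) (succ zero) (vcons Nat (succ (succ (succ zero))) (succ zero) (vcons Nat (succ (succ zero)) zero (vcons Nat (succ zero) (succ zero) (vcons Nat zero (succ (succ zero)) (vnil Nat)))))
the term's type:
  Vec Nat (succ (succ (succ (succ (succ zero)))))
observation: 10 normal-order steps separate the term from its normal form.


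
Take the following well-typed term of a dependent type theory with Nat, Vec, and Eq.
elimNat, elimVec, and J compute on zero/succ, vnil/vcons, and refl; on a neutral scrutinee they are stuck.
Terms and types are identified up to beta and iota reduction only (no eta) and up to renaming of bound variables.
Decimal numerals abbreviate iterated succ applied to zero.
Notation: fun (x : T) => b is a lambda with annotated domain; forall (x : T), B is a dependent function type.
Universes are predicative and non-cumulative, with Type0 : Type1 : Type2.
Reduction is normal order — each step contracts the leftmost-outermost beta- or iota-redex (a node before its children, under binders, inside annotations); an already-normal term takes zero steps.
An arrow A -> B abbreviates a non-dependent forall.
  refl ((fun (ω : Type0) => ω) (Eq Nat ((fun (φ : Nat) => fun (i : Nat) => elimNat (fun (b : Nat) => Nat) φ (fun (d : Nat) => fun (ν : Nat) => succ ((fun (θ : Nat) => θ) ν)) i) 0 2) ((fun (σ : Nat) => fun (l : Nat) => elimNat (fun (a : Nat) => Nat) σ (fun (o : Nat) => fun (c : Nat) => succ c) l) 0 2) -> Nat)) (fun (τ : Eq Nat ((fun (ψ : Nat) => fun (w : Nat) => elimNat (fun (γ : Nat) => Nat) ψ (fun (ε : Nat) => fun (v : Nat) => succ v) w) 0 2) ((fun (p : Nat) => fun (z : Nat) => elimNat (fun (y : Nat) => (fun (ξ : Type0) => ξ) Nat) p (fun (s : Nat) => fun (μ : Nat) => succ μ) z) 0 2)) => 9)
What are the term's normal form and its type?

normal form:
  refl (Eq Nat 2 2 -> Nat) (fun (ω : Eq Nat 2 2) => 9)
type:
  Eq (Eq Nat 2 2 -> Nat) (fun (ω : Eq Nat 2 2) => 9) (fun (φ : Eq Nat 2 2) => 9)
observation: the first redex contracted is a beta-redex; the normal form is reached in 39 normal-order steps.


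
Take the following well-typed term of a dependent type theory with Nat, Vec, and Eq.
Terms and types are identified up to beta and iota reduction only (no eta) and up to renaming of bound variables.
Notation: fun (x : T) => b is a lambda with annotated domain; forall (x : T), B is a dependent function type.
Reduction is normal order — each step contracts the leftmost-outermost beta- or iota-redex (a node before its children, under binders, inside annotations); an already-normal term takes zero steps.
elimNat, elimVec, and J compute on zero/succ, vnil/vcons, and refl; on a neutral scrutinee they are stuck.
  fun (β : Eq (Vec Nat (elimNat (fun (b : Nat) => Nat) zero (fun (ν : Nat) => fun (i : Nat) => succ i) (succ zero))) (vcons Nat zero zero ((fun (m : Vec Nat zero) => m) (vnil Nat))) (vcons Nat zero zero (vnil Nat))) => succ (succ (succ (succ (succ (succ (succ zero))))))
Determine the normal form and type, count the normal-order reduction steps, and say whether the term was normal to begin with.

resulting normal form:
  fun (β : Eq (Vec Nat (succ zero)) (vcons Nat zero zero (vnil Nat)) (vcons Nat zero zero (vnil Nat))) => succ (succ (succ (succ (succ (succ (succ zero))))))
inferred type:
  forall (β : Eq (Vec Nat (succ zero)) (vcons Nat zero zero (vnil Nat)) (vcons Nat zero zero (vnil Nat))), Nat
normal-order step count: 5
started in normal form: no
first redex: an elimNat iota-redex


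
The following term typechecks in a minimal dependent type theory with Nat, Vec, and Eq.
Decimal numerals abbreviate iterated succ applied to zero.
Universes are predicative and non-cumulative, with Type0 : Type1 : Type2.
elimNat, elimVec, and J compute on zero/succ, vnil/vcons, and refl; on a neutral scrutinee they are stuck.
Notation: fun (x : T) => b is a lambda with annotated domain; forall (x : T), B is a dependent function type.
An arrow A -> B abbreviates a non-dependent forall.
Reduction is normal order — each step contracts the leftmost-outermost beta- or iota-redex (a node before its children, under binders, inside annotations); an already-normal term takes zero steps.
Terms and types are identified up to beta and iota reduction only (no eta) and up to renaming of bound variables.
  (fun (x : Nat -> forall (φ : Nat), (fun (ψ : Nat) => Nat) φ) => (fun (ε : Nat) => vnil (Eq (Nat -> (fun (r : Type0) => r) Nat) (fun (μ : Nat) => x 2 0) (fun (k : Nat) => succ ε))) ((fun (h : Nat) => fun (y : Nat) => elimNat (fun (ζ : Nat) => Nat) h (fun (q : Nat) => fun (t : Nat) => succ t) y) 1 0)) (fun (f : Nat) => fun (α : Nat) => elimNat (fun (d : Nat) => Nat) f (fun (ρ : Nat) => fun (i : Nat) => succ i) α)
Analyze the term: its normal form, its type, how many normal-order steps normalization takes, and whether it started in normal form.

normal form:
  vnil (Eq (Nat -> Nat) (fun (x : Nat) => 2) (fun (φ : Nat) => 2))
the term's type:
  Vec (Eq (Nat -> Nat) (fun (x : Nat) => 2) (fun (φ : Nat) => 2)) 0
normal-order step count: 9
term was already normal: no
first contracted redex: a beta-redex


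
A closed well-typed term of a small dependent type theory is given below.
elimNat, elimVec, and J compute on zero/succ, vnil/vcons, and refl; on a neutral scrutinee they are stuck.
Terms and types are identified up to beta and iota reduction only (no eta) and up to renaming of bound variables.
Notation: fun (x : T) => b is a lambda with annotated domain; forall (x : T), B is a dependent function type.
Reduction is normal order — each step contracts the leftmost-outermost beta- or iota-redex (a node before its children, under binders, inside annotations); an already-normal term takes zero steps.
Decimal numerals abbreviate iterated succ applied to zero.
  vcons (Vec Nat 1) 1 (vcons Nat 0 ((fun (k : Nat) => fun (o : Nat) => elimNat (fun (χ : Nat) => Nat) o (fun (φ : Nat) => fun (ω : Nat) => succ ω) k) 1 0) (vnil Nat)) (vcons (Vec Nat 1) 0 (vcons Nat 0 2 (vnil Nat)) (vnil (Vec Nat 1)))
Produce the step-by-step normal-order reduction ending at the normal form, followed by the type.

normal-order reduction:
  vcons (Vec Nat 1) 1 (vcons Nat 0 ((fun (k : Nat) => fun (o : Nat) => elimNat (fun (χ : Nat) => Nat) o (fun (φ : Nat) => fun (ω : Nat) => succ ω) k) 1 0) (vnil Nat)) (vcons (Vec Nat 1) 0 (vcons Nat 0 2 (vnil Nat)) (vnil (Vec Nat 1)))
  ~> vcons (Vec Nat 1) 1 (vcons Nat 0 ((fun (k : Nat) => elimNat (fun (o : Nat) => Nat) k (fun (χ : Nat) => fun (φ : Nat) => succ φ) 1) 0) (vnil Nat)) (vcons (Vec Nat 1) 0 (vcons Nat 0 2 (vnil Nat)) (vnil (Vec Nat 1)))
  ~> vcons (Vec Nat 1) 1 (vcons Nat 0 (elimNat (fun (k : Nat) => Nat) 0 (fun (o : Nat) => fun (χ : Nat) => succ χ) 1) (vnil Nat)) (vcons (Vec Nat 1) 0 (vcons Nat 0 2 (vnil Nat)) (vnil (Vec Nat 1)))
  ~> vcons (Vec Nat 1) 1 (vcons Nat 0 ((fun (k : Nat) => fun (o : Nat) => succ o) 0 (elimNat (fun (χ : Nat) => Nat) 0 (fun (φ : Nat) => fun (ω : Nat) => succ ω) 0)) (vnil Nat)) (vcons (Vec Nat 1) 0 (vcons Nat 0 2 (vnil Nat)) (vnil (Vec Nat 1)))
  ~> vcons (Vec Nat 1) 1 (vcons Nat 0 ((fun (k : Nat) => succ k) (elimNat (fun (o : Nat) => Nat) 0 (fun (χ : Nat) => fun (φ : Nat) => succ φ) 0)) (vnil Nat)) (vcons (Vec Nat 1) 0 (vcons Nat 0 2 (vnil Nat)) (vnil (Vec Nat 1)))
  ~> vcons (Vec Nat 1) 1 (vcons Nat 0 (succ (elimNat (fun (k : Nat) => Nat) 0 (fun (o : Nat) => fun (χ : Nat) => succ χ) 0)) (vnil Nat)) (vcons (Vec Nat 1) 0 (vcons Nat 0 2 (vnil Nat)) (vnil (Vec Nat 1)))
  ~> vcons (Vec Nat 1) 1 (vcons Nat 0 1 (vnil Nat)) (vcons (Vec Nat 1) 0 (vcons Nat 0 2 (vnil Nat)) (vnil (Vec Nat 1)))
type:
  Vec (Vec Nat 1) 2


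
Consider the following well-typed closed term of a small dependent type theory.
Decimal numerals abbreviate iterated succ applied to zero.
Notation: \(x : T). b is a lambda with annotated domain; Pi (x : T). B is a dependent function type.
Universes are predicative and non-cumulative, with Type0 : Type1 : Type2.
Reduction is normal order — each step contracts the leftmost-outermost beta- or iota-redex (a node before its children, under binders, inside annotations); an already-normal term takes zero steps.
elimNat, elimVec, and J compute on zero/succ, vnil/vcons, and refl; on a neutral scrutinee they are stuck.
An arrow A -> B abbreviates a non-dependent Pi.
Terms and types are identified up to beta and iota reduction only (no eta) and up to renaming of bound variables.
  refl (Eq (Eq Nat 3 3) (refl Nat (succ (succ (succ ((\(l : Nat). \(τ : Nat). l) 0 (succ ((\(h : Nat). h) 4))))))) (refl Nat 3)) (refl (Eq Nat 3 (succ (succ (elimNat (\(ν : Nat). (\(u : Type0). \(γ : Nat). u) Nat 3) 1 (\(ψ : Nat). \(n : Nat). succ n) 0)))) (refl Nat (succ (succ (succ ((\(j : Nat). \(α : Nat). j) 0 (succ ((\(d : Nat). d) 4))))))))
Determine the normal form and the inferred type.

reduced normal form:
  refl (Eq (Eq Nat 3 3) (refl Nat 3) (refl Nat 3)) (refl (Eq Nat 3 3) (refl Nat 3))
inferred type:
  Eq (Eq (Eq Nat 3 3) (refl Nat 3) (refl Nat 3)) (refl (Eq Nat 3 3) (refl Nat 3)) (refl (Eq Nat 3 3) (refl Nat 3))
observation: normalization takes exactly 5 steps under the normal-order strategy.


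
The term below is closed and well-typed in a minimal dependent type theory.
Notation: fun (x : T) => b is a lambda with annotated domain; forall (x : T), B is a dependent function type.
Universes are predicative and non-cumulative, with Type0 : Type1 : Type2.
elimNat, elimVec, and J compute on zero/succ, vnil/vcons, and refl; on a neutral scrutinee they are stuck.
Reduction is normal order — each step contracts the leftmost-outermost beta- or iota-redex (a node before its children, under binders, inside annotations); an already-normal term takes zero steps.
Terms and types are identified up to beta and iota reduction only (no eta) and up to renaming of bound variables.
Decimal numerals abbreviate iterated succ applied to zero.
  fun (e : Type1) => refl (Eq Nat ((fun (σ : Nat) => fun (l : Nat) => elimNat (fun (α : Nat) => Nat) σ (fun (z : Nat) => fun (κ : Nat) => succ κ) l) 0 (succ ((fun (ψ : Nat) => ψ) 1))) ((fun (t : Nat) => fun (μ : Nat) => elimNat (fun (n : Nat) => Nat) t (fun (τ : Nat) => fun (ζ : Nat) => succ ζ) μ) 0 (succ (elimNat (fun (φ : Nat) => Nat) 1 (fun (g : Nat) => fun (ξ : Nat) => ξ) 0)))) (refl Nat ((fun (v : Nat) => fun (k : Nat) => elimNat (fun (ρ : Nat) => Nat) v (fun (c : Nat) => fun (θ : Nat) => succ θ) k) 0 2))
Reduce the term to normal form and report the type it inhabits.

normal form:
  fun (e : Type1) => refl (Eq Nat 2 2) (refl Nat 2)
the term's type:
  forall (e : Type1), Eq (Eq Nat 2 2) (refl Nat 2) (refl Nat 2)
observation: reduction starts at a beta-redex, and 29 normal-order steps reach the normal form.


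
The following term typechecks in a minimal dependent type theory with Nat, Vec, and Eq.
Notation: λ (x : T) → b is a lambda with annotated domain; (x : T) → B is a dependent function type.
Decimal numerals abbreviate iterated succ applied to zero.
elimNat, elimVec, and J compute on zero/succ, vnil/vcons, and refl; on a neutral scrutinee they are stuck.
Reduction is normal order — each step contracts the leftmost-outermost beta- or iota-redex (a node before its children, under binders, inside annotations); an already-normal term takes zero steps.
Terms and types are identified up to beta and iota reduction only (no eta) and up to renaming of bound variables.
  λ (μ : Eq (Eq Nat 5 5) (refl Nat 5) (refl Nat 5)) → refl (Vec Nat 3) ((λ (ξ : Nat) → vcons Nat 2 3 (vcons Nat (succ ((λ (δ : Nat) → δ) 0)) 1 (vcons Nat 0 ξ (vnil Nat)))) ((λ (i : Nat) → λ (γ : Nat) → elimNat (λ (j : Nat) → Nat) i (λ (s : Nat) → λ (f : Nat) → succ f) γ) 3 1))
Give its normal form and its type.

normal form:
  λ (μ : Eq (Eq Nat 5 5) (refl Nat 5) (refl Nat 5)) → refl (Vec Nat 3) (vcons Nat 2 3 (vcons Nat 1 1 (vcons Nat 0 4 (vnil Nat))))
type:
  (μ : Eq (Eq Nat 5 5) (refl Nat 5) (refl Nat 5)) → Eq (Vec Nat 3) (vcons Nat 2 3 (vcons Nat 1 1 (vcons Nat 0 4 (vnil Nat)))) (vcons Nat 2 3 (vcons Nat 1 1 (vcons Nat 0 4 (vnil Nat))))
observation: normalization takes exactly 8 steps under the normal-order strategy.


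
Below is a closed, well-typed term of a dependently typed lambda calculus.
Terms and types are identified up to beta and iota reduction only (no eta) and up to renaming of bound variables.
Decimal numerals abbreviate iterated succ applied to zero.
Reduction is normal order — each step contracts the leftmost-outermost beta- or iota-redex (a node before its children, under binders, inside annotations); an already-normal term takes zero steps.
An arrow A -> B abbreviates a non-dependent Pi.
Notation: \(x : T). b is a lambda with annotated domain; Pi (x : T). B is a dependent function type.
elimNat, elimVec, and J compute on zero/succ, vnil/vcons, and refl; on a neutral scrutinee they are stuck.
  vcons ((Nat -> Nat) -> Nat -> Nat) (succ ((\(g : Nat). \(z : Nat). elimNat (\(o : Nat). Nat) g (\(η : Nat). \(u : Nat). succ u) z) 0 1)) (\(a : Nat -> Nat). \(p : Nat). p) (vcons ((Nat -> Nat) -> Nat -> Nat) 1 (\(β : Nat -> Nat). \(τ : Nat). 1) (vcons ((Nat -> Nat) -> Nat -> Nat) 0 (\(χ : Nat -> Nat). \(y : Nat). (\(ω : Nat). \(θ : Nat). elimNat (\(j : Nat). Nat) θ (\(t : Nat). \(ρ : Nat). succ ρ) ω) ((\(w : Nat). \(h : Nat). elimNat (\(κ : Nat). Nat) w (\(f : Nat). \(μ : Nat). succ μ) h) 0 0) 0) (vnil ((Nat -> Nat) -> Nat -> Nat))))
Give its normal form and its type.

reduced normal form:
  vcons ((Nat -> Nat) -> Nat -> Nat) 2 (\(g : Nat -> Nat). \(z : Nat). z) (vcons ((Nat -> Nat) -> Nat -> Nat) 1 (\(o : Nat -> Nat). \(η : Nat). 1) (vcons ((Nat -> Nat) -> Nat -> Nat) 0 (\(u : Nat -> Nat). \(a : Nat). 0) (vnil ((Nat -> Nat) -> Nat -> Nat))))
the term's type:
  Vec ((Nat -> Nat) -> Nat -> Nat) 3


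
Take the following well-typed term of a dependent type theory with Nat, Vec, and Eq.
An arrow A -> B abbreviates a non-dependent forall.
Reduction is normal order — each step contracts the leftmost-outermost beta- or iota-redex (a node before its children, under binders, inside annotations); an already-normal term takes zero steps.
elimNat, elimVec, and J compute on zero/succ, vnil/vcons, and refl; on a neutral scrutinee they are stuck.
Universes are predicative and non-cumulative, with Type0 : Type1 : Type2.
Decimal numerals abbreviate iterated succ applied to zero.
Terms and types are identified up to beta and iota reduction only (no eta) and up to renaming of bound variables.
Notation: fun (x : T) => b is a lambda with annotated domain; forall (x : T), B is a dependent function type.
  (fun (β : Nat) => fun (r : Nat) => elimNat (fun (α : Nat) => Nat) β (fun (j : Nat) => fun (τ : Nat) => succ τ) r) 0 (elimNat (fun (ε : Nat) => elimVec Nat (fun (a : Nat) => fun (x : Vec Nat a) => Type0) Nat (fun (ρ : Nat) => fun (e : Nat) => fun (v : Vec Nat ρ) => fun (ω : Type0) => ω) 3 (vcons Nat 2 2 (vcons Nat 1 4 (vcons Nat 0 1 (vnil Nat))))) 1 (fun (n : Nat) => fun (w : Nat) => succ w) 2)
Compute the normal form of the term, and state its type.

normal form:
  3
type:
  Nat


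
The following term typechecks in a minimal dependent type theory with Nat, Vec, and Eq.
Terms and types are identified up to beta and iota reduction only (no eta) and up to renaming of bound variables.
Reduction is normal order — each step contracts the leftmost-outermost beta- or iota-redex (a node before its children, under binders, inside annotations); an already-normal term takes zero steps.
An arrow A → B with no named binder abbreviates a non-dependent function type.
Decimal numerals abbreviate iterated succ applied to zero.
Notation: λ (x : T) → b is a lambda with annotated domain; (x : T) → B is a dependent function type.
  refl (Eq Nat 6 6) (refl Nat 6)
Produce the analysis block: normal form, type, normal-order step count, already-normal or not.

normal form:
  refl (Eq Nat 6 6) (refl Nat 6)
inferred type:
  Eq (Eq Nat 6 6) (refl Nat 6) (refl Nat 6)
reduction steps (normal order): 0
term was already normal: yes


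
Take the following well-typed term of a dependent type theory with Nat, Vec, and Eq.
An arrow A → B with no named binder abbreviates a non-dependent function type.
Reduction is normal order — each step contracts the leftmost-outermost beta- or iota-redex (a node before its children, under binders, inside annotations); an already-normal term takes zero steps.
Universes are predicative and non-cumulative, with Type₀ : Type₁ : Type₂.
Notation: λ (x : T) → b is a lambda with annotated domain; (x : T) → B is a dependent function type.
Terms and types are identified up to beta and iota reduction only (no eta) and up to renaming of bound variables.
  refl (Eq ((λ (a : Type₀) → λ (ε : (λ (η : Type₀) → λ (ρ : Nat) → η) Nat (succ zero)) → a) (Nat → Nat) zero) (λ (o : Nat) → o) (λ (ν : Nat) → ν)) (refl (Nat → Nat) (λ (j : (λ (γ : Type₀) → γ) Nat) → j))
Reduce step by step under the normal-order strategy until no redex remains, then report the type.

normal-order reduction sequence:
  refl (Eq ((λ (a : Type₀) → λ (ε : (λ (η : Type₀) → λ (ρ : Nat) → η) Nat (succ zero)) → a) (Nat → Nat) zero) (λ (o : Nat) → o) (λ (ν : Nat) → ν)) (refl (Nat → Nat) (λ (j : (λ (γ : Type₀) → γ) Nat) → j))
  ~> refl (Eq ((λ (a : (λ (ε : Type₀) → λ (η : Nat) → ε) Nat (succ zero)) → Nat → Nat) zero) (λ (ρ : Nat) → ρ) (λ (o : Nat) → o)) (refl (Nat → Nat) (λ (ν : (λ (j : Type₀) → j) Nat) → ν))
  ~> refl (Eq (Nat → Nat) (λ (a : Nat) → a) (λ (ε : Nat) → ε)) (refl (Nat → Nat) (λ (η : (λ (ρ : Type₀) → ρ) Nat) → η))
  ~> refl (Eq (Nat → Nat) (λ (a : Nat) → a) (λ (ε : Nat) → ε)) (refl (Nat → Nat) (λ (η : Nat) → η))
the term's type:
  Eq (Eq (Nat → Nat) (λ (a : Nat) → a) (λ (ε : Nat) → ε)) (refl (Nat → Nat) (λ (η : Nat) → η)) (refl (Nat → Nat) (λ (ρ : Nat) → ρ))


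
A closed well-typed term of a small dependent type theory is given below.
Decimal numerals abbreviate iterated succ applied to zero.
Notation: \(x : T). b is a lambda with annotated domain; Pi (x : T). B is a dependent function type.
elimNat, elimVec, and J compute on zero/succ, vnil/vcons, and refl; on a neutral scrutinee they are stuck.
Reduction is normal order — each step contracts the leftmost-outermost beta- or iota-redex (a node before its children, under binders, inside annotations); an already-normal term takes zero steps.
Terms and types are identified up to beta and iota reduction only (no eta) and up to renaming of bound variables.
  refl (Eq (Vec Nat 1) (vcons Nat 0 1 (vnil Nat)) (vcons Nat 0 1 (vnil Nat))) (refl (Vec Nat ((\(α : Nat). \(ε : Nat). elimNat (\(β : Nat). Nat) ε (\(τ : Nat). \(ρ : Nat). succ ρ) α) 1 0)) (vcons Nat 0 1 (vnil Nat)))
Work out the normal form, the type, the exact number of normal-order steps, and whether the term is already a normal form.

resulting normal form:
  refl (Eq (Vec Nat 1) (vcons Nat 0 1 (vnil Nat)) (vcons Nat 0 1 (vnil Nat))) (refl (Vec Nat 1) (vcons Nat 0 1 (vnil Nat)))
type:
  Eq (Eq (Vec Nat 1) (vcons Nat 0 1 (vnil Nat)) (vcons Nat 0 1 (vnil Nat))) (refl (Vec Nat 1) (vcons Nat 0 1 (vnil Nat))) (refl (Vec Nat 1) (vcons Nat 0 1 (vnil Nat)))
normal-order step count: 6
started in normal form: no
first contracted redex: a beta-redex


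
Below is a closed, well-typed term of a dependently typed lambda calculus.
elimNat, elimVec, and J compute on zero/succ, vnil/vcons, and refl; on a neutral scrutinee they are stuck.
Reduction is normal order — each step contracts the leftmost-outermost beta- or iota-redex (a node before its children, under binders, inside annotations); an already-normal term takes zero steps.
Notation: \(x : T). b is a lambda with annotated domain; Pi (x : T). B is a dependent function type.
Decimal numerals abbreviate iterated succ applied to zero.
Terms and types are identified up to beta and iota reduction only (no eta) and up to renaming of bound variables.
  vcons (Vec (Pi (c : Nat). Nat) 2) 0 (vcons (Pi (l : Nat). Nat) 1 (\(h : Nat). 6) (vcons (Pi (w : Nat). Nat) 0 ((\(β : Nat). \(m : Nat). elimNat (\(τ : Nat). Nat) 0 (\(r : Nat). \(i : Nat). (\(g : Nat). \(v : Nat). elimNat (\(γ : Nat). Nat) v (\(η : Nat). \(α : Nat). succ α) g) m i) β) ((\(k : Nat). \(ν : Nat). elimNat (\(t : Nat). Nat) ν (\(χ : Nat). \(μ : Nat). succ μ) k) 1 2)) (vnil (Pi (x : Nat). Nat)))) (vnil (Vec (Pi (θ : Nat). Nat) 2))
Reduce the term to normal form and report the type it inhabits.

reduced normal form:
  vcons (Vec (Pi (c : Nat). Nat) 2) 0 (vcons (Pi (l : Nat). Nat) 1 (\(h : Nat). 6) (vcons (Pi (w : Nat). Nat) 0 (\(β : Nat). elimNat (\(m : Nat). Nat) (elimNat (\(τ : Nat). Nat) (elimNat (\(r : Nat). Nat) 0 (\(i : Nat). \(g : Nat). succ g) β) (\(v : Nat). \(γ : Nat). succ γ) β) (\(η : Nat). \(α : Nat). succ α) β) (vnil (Pi (k : Nat). Nat)))) (vnil (Vec (Pi (ν : Nat). Nat) 2))
the term's type:
  Vec (Vec (Pi (c : Nat). Nat) 2) 1


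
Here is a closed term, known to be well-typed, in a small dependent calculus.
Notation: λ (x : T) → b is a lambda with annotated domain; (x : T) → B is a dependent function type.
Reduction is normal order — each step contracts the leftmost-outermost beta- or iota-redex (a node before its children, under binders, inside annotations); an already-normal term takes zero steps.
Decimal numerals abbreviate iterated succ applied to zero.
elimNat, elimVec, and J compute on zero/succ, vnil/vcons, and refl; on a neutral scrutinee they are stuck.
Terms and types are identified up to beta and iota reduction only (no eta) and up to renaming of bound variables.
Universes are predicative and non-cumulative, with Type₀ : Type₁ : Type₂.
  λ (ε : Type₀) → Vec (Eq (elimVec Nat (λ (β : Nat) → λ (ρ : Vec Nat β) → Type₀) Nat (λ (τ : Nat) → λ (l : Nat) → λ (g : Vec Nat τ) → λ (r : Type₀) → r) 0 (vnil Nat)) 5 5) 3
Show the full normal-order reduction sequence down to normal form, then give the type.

normal-order reduction sequence:
  λ (ε : Type₀) → Vec (Eq (elimVec Nat (λ (β : Nat) → λ (ρ : Vec Nat β) → Type₀) Nat (λ (τ : Nat) → λ (l : Nat) → λ (g : Vec Nat τ) → λ (r : Type₀) → r) 0 (vnil Nat)) 5 5) 3
  ~> λ (ε : Type₀) → Vec (Eq Nat 5 5) 3
inferred type:
  (ε : Type₀) → Type₀


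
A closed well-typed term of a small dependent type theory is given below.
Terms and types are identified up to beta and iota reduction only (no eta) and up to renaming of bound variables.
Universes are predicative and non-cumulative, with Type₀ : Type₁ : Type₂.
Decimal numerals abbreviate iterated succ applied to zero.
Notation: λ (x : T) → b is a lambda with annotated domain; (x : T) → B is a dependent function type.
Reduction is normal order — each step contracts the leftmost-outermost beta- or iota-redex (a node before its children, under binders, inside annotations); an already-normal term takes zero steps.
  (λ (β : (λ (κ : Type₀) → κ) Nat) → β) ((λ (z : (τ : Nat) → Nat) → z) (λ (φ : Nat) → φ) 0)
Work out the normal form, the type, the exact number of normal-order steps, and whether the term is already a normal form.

normal form:
  0
inferred type:
  Nat
normal-order step count: 3
started in normal form: no
first contracted redex: a beta-redex


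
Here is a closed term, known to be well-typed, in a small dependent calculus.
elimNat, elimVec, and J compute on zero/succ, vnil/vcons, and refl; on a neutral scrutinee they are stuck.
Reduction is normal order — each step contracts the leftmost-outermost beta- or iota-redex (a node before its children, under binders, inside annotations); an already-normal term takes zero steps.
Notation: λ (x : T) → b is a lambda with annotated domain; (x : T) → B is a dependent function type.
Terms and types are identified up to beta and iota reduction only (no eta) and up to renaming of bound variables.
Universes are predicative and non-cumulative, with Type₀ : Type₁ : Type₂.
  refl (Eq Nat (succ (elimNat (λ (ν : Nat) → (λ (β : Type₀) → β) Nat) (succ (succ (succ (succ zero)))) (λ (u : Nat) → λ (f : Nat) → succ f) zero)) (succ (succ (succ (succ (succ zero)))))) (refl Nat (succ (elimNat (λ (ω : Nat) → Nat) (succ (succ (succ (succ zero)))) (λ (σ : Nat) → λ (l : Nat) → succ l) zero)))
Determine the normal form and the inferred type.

resulting normal form:
  refl (Eq Nat (succ (succ (succ (succ (succ zero))))) (succ (succ (succ (succ (succ zero)))))) (refl Nat (succ (succ (succ (succ (succ zero))))))
type:
  Eq (Eq Nat (succ (succ (succ (succ (succ zero))))) (succ (succ (succ (succ (succ zero)))))) (refl Nat (succ (succ (succ (succ (succ zero)))))) (refl Nat (succ (succ (succ (succ (succ zero))))))
observation: the leftmost-outermost redex is an elimNat iota-redex, and normalization takes 2 steps.


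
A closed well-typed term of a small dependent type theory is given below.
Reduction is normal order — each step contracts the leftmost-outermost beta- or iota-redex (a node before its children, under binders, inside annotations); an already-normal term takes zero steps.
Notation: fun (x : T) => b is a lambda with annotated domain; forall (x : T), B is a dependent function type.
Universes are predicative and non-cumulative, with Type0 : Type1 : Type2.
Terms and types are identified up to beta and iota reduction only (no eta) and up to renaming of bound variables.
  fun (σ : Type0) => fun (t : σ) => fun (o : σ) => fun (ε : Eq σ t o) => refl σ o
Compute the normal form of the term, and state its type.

reduced normal form:
  fun (σ : Type0) => fun (t : σ) => fun (o : σ) => fun (ε : Eq σ t o) => refl σ o
type:
  forall (σ : Type0), forall (t : σ), forall (o : σ), forall (ε : Eq σ t o), Eq σ o o
observation: the term is already in normal form.


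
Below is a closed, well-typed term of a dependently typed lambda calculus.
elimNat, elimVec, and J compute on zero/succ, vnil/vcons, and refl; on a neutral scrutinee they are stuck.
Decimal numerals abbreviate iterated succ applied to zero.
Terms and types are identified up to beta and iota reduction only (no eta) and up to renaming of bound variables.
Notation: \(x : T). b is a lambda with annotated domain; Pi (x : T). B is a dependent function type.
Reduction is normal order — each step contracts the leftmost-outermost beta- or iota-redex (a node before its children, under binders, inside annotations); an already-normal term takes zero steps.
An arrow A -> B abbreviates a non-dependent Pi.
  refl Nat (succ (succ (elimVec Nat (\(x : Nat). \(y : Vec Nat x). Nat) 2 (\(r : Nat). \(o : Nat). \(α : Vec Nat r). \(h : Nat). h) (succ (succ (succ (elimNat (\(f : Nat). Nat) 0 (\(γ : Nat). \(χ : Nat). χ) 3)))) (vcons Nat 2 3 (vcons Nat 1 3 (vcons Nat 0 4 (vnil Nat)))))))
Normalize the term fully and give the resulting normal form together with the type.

resulting normal form:
  refl Nat 4
inferred type:
  Eq Nat 4 4
observation: the term reaches its normal form after 16 normal-order steps.


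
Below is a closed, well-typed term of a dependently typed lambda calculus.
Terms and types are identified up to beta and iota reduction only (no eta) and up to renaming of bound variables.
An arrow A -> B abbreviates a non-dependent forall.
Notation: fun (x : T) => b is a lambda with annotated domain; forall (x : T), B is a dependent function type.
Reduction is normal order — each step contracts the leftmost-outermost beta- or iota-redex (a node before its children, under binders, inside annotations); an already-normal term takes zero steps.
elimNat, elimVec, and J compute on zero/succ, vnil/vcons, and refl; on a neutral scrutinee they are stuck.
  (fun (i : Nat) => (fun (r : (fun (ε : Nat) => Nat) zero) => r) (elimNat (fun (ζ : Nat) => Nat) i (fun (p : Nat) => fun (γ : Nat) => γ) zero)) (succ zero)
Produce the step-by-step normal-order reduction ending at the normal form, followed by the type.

normal-order reduction sequence:
  (fun (i : Nat) => (fun (r : (fun (ε : Nat) => Nat) zero) => r) (elimNat (fun (ζ : Nat) => Nat) i (fun (p : Nat) => fun (γ : Nat) => γ) zero)) (succ zero)
  ~> (fun (i : (fun (r : Nat) => Nat) zero) => i) (elimNat (fun (ε : Nat) => Nat) (succ zero) (fun (ζ : Nat) => fun (p : Nat) => p) zero)
  ~> elimNat (fun (i : Nat) => Nat) (succ zero) (fun (r : Nat) => fun (ε : Nat) => ε) zero
  ~> succ zero
inferred type:
  Nat


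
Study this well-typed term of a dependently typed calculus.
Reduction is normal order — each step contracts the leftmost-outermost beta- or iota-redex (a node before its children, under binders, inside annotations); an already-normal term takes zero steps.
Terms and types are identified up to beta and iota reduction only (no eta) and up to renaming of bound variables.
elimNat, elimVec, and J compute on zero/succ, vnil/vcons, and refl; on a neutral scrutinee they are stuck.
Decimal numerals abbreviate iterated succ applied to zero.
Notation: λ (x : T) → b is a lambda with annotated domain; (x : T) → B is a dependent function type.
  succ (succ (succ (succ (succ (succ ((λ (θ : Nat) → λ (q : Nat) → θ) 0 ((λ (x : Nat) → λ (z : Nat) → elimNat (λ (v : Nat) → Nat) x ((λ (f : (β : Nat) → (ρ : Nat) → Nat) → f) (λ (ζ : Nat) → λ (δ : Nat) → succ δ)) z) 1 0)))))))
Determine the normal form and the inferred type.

normal form:
  6
inferred type:
  Nat
observation: normalization takes exactly 2 steps under the normal-order strategy.


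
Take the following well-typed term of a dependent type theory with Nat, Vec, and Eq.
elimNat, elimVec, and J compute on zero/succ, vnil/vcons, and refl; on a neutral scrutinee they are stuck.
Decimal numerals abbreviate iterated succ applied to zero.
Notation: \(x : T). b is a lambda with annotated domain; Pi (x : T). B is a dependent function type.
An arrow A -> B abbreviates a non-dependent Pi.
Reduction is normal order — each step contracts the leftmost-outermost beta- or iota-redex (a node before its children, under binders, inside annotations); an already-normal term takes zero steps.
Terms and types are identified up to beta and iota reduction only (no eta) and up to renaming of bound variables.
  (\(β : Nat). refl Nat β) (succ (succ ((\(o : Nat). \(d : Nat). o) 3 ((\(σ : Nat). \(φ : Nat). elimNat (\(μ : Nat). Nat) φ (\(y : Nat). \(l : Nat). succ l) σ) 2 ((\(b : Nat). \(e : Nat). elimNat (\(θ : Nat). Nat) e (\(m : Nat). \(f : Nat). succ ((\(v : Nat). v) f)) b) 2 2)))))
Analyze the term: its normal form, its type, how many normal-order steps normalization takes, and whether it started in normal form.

resulting normal form:
  refl Nat 5
the term's type:
  Eq Nat 5 5
normal-order step count: 3
term was already normal: no
first contracted redex: a beta-redex


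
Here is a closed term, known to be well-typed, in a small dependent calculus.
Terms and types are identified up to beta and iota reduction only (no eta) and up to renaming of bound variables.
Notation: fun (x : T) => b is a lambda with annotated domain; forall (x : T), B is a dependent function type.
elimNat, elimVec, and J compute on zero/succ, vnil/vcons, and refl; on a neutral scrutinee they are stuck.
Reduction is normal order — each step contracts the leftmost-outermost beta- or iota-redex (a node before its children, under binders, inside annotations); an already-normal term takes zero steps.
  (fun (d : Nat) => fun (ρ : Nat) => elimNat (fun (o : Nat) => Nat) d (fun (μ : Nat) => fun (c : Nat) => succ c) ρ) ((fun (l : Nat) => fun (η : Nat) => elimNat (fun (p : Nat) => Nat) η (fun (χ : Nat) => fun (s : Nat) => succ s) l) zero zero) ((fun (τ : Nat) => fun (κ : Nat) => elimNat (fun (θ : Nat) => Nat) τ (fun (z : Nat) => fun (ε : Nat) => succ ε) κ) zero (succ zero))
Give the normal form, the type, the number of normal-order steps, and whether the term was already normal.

normal form:
  succ zero
inferred type:
  Nat
steps to reach normal form (normal order): 15
already normal: no
first redex: a beta-redex


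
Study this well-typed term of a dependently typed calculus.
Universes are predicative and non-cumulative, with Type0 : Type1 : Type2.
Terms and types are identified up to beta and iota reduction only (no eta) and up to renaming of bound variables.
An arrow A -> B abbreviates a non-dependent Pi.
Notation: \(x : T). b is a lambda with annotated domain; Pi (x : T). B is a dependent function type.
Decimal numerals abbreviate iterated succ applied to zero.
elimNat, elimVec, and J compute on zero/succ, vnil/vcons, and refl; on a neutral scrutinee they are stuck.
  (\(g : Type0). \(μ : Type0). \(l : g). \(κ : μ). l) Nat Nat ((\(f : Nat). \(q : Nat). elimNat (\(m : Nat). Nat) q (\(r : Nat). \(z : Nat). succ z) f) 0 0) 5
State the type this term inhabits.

type:
  Nat
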